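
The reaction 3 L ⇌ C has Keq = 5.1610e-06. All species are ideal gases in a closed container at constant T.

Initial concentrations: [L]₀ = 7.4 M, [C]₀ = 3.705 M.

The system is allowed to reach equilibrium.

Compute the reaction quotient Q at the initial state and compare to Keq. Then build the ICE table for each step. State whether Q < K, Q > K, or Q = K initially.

Q₀ = 0.009143; Q > K (proceeds reverse)

Q₀ = 0.009143 vs Keq = 5.1610e-06 ⇒ Q>K, reverse
Step 1:
                  L         C
  init          7.4     3.705
  Δ           11.02    -3.673
  eq          18.42   0.03225
  solve Keq expr → x = -3.673; check Q = 5.1610e-06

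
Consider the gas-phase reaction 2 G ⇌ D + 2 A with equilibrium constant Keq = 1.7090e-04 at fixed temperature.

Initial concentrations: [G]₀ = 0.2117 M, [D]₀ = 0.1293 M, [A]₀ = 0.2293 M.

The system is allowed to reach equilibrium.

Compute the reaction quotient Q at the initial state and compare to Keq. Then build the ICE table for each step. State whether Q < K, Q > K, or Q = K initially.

Q₀ = 0.1517 vs Keq = 1.7090e-04 ⇒ Q>K, reverse
Step 1:
                   G          D          A
  init        0.2117     0.1293     0.2293
  Δ           0.1984    -0.0992    -0.1984
  eq          0.4101     0.0301     0.0309
  solve Keq expr → x = -0.0992; check Q = 1.7090e-04

Q₀ = 0.1517; Q > K (proceeds reverse)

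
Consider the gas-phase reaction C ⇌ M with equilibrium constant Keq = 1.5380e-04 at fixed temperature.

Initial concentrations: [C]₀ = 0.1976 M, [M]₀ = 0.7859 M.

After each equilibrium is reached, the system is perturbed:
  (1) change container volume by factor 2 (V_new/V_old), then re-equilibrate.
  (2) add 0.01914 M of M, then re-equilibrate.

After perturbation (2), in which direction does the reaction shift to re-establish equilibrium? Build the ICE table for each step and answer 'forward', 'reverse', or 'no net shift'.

Q₀ = 3.977 vs Keq = 1.5380e-04 ⇒ Q>K, reverse
Step 1:
                    C           M
  I            0.1976      0.7859
  C            0.7857     -0.7857
  E            0.9833  1.5124e-04
  solve Keq expr → x = -0.7857; check Q = 1.5380e-04
Then change container volume by factor 2 (V_new/V_old).
Step 2:
                    C           M
  I            0.4917  7.5620e-05
  C                 0           0
  E            0.4917  7.5620e-05
  solve Keq expr → x = 0; check Q = 1.5380e-04
Then add 0.01914 M of M.
Step 3:
                    C           M
  I            0.4917     0.01922
  C           0.01914    -0.01914
  E            0.5108  7.8563e-05
  solve Keq expr → x = -0.01914; check Q = 1.5380e-04

Direction: reverse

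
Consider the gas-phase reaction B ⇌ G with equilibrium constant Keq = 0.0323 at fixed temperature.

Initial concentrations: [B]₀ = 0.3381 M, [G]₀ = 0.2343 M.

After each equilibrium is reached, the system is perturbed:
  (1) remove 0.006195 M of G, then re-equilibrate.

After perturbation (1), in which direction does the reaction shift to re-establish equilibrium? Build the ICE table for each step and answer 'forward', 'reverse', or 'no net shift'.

Direction: forward

Q₀ = 0.693 vs Keq = 0.0323 ⇒ Q>K, reverse
Step 1:
                   B          G
  Initial     0.3381     0.2343
  Change      0.2164    -0.2164
  Equil       0.5545    0.01791
  solve Keq expr → x = -0.2164; check Q = 0.0323
Then remove 0.006195 M of G.
Step 2:
                   B          G
  Initial     0.5545    0.01172
  Change   -0.006001   0.006001
  Equil       0.5485    0.01772
  solve Keq expr → x = 0.006001; check Q = 0.0323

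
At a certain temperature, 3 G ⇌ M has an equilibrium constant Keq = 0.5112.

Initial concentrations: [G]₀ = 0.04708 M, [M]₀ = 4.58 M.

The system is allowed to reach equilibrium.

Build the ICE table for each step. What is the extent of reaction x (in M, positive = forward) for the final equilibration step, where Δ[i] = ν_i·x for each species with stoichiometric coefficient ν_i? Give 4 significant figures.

Q₀ = 4.3889e+04 vs Keq = 0.5112 ⇒ Q>K, reverse
Step 1:
                  G         M
  I         0.04708      4.58
  C           1.928   -0.6426
  E           1.975     3.937
  solve Keq expr → x = -0.6426; check Q = 0.5112

x = -0.6426 M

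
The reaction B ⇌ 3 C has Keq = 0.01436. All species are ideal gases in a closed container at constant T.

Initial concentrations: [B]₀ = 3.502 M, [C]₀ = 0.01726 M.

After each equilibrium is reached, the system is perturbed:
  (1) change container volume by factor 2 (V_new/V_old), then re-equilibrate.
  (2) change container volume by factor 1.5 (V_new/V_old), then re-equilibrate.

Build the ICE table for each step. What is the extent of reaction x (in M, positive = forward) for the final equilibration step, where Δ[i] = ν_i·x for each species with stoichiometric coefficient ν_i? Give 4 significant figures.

Q₀ = 1.4683e-06 vs Keq = 0.01436 ⇒ Q<K, forward
Step 1:
                  B         C
  init        3.502   0.01726
  Δ         -0.1159    0.3477
  eq          3.386     0.365
  solve Keq expr → x = 0.1159; check Q = 0.01436
Then change container volume by factor 2 (V_new/V_old).
Step 2:
                  B         C
  init        1.693    0.1825
  Δ        -0.03506    0.1052
  eq          1.658    0.2877
  solve Keq expr → x = 0.03506; check Q = 0.01436
Then change container volume by factor 1.5 (V_new/V_old).
Step 3:
                  B         C
  init        1.105    0.1918
  Δ        -0.01935   0.05805
  eq          1.086    0.2498
  solve Keq expr → x = 0.01935; check Q = 0.01436

x = 0.01935 M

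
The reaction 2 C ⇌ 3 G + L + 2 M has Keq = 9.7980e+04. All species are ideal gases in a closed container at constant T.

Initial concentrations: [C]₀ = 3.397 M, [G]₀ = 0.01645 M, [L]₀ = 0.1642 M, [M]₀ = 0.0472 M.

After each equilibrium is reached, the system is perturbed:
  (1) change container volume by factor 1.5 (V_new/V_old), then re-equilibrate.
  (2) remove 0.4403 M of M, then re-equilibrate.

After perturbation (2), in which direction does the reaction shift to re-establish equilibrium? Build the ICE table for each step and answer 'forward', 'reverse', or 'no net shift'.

Direction: forward

Q₀ = 1.4111e-10 vs Keq = 9.7980e+04 ⇒ Q<K, forward
Step 1:
                   C          G          L          M
  init         3.397    0.01645     0.1642     0.0472
  Δ           -3.245      4.868      1.623      3.245
  eq          0.1518      4.884      1.787      3.292
  solve Keq expr → x = 1.623; check Q = 9.7980e+04
Then change container volume by factor 1.5 (V_new/V_old).
Step 2:
                   C          G          L          M
  init        0.1012      3.256      1.191      2.195
  Δ         -0.05291    0.07936    0.02645    0.05291
  eq         0.04827      3.336      1.218      2.248
  solve Keq expr → x = 0.02645; check Q = 9.7980e+04
Then remove 0.4403 M of M.
Step 3:
                   C          G          L          M
  init       0.04827      3.336      1.218      1.808
  Δ        -0.008955    0.01343   0.004478   0.008955
  eq         0.03932      3.349      1.222      1.817
  solve Keq expr → x = 0.004478; check Q = 9.7980e+04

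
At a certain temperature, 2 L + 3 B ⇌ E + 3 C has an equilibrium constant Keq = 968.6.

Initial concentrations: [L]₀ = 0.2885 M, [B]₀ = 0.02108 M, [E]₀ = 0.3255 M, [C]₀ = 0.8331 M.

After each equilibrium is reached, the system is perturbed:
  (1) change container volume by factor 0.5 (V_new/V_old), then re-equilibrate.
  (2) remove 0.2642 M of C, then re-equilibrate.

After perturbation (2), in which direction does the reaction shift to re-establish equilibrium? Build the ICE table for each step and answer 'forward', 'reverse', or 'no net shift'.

Direction: forward

Q₀ = 2.4140e+05 vs Keq = 968.6 ⇒ Q>K, reverse
Step 1:
                    L           B           E           C
  I            0.2885     0.02108      0.3255      0.8331
  C           0.05486     0.08229    -0.02743    -0.08229
  E            0.3434      0.1034      0.2981      0.7508
  solve Keq expr → x = -0.02743; check Q = 968.6
Then change container volume by factor 0.5 (V_new/V_old).
Step 2:
                    L           B           E           C
  I            0.6867      0.2067      0.5961       1.502
  C           -0.0227    -0.03405     0.01135     0.03405
  E             0.664      0.1727      0.6075       1.536
  solve Keq expr → x = 0.01135; check Q = 968.6
Then remove 0.2642 M of C.
Step 3:
                    L           B           E           C
  I             0.664      0.1727      0.6075       1.271
  C          -0.01599    -0.02398    0.007994     0.02398
  E             0.648      0.1487      0.6155       1.295
  solve Keq expr → x = 0.007994; check Q = 968.6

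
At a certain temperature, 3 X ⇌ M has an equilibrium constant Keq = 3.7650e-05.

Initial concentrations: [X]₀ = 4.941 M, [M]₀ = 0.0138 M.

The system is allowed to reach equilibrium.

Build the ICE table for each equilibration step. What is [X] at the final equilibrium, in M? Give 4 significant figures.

Q₀ = 1.1440e-04 vs Keq = 3.7650e-05 ⇒ Q>K, reverse
Step 1:
                  X         M
  init        4.941    0.0138
  Δ         0.02755 -0.009182
  eq          4.969  0.004618
  solve Keq expr → x = -0.009182; check Q = 3.7650e-05

[X]_eq = 4.969 M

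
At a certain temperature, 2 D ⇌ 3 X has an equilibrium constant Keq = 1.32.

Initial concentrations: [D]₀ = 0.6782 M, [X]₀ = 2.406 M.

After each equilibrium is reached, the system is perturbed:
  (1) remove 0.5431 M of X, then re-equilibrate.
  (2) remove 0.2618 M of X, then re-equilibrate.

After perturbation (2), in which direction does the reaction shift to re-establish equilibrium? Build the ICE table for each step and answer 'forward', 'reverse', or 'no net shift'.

Direction: forward

Q₀ = 30.28 vs Keq = 1.32 ⇒ Q>K, reverse
Step 1:
                  D         X
  Initial    0.6782     2.406
  Change     0.6988    -1.048
  Equil       1.377     1.358
  solve Keq expr → x = -0.3494; check Q = 1.32
Then remove 0.5431 M of X.
Step 2:
                  D         X
  Initial     1.377    0.8147
  Change    -0.2492    0.3739
  Equil       1.128     1.189
  solve Keq expr → x = 0.1246; check Q = 1.32
Then remove 0.2618 M of X.
Step 3:
                  D         X
  Initial     1.128    0.9267
  Change    -0.1182    0.1773
  Equil        1.01     1.104
  solve Keq expr → x = 0.05909; check Q = 1.32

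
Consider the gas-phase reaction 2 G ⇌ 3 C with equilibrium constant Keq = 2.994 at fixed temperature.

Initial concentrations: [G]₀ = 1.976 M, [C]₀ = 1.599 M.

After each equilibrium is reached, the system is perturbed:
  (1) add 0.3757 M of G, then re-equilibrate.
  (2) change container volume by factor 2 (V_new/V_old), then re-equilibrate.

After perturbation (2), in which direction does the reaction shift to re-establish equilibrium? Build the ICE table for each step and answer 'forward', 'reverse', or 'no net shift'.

Direction: forward

Q₀ = 1.047 vs Keq = 2.994 ⇒ Q<K, forward
Step 1:
                  G         C
  Initial     1.976     1.599
  Change    -0.2933      0.44
  Equil       1.683     2.039
  solve Keq expr → x = 0.1467; check Q = 2.994
Then add 0.3757 M of G.
Step 2:
                  G         C
  Initial     2.058     2.039
  Change    -0.1295    0.1943
  Equil       1.929     2.233
  solve Keq expr → x = 0.06477; check Q = 2.994
Then change container volume by factor 2 (V_new/V_old).
Step 3:
                  G         C
  Initial    0.9644     1.117
  Change    -0.1164    0.1746
  Equil       0.848     1.291
  solve Keq expr → x = 0.05821; check Q = 2.994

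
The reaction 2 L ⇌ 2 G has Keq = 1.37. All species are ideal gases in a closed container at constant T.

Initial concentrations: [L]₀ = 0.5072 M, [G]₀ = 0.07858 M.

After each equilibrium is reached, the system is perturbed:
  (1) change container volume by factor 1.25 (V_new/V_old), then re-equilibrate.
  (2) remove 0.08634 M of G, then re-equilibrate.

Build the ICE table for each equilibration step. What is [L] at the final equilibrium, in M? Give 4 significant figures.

[L]_eq = 0.1761 M

Q₀ = 0.024 vs Keq = 1.37 ⇒ Q<K, forward
Step 1:
                  L         G
  Initial    0.5072   0.07858
  Change    -0.2373    0.2373
  Equil      0.2699    0.3159
  solve Keq expr → x = 0.1187; check Q = 1.37
Then change container volume by factor 1.25 (V_new/V_old).
Step 2:
                  L         G
  Initial    0.2159    0.2527
  Change          0         0
  Equil      0.2159    0.2527
  solve Keq expr → x = 0; check Q = 1.37
Then remove 0.08634 M of G.
Step 3:
                  L         G
  Initial    0.2159    0.1664
  Change   -0.03978   0.03978
  Equil      0.1761    0.2062
  solve Keq expr → x = 0.01989; check Q = 1.37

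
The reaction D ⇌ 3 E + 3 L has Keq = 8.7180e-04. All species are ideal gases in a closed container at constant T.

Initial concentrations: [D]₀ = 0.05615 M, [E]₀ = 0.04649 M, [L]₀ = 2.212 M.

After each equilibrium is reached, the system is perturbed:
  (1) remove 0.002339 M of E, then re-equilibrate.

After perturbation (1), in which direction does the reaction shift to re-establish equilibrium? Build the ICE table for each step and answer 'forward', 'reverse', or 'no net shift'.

Q₀ = 0.01937 vs Keq = 8.7180e-04 ⇒ Q>K, reverse
Step 1:
                   D          E          L
  init       0.05615    0.04649      2.212
  Δ         0.009609   -0.02883   -0.02883
  eq         0.06576    0.01766      2.183
  solve Keq expr → x = -0.009609; check Q = 8.7180e-04
Then remove 0.002339 M of E.
Step 2:
                   D          E          L
  init       0.06576    0.01532      2.183
  Δ       -7.5112e-04   0.002253   0.002253
  eq         0.06501    0.01758      2.185
  solve Keq expr → x = 7.5112e-04; check Q = 8.7180e-04

Direction: forward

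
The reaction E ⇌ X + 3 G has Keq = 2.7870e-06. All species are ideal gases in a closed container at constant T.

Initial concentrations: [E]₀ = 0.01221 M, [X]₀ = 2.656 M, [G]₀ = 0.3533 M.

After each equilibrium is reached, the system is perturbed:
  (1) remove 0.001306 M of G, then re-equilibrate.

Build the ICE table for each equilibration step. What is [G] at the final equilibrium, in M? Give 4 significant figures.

Q₀ = 9.593 vs Keq = 2.7870e-06 ⇒ Q>K, reverse
Step 1:
                    E           X           G
  I           0.01221       2.656      0.3533
  C             0.116      -0.116     -0.3481
  E            0.1282        2.54    0.005201
  solve Keq expr → x = -0.116; check Q = 2.7870e-06
Then remove 0.001306 M of G.
Step 2:
                    E           X           G
  I            0.1282        2.54    0.003895
  C       -4.3328e-04  4.3328e-04      0.0013
  E            0.1278        2.54    0.005195
  solve Keq expr → x = 4.3328e-04; check Q = 2.7870e-06

[G]_eq = 0.005195 M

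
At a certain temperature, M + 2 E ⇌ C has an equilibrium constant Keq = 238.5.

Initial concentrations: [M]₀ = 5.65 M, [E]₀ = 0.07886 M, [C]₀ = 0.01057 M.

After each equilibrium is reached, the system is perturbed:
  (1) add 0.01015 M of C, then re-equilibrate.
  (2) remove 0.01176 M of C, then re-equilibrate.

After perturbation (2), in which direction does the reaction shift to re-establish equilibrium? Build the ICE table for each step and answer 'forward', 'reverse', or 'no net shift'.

Direction: forward

Q₀ = 0.3008 vs Keq = 238.5 ⇒ Q<K, forward
Step 1:
                  M         E         C
  I            5.65   0.07886   0.01057
  C        -0.03647  -0.07293   0.03647
  E           5.614  0.005927   0.04704
  solve Keq expr → x = 0.03647; check Q = 238.5
Then add 0.01015 M of C.
Step 2:
                  M         E         C
  I           5.614  0.005927   0.05719
  C       2.9561e-04 5.9122e-04 -2.9561e-04
  E           5.614  0.006518   0.05689
  solve Keq expr → x = -2.9561e-04; check Q = 238.5
Then remove 0.01176 M of C.
Step 3:
                  M         E         C
  I           5.614  0.006518   0.04513
  C       -3.4517e-04 -6.9035e-04 3.4517e-04
  E           5.613  0.005828   0.04548
  solve Keq expr → x = 3.4517e-04; check Q = 238.5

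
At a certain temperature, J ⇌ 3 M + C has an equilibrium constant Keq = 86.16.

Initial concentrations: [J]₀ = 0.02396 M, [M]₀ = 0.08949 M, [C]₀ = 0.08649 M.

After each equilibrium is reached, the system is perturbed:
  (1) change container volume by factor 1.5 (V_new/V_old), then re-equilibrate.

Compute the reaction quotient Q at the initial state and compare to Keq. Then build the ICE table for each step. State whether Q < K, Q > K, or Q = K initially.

Q₀ = 0.002587; Q < K (proceeds forward)

Q₀ = 0.002587 vs Keq = 86.16 ⇒ Q<K, forward
Step 1:
                  J         M         C
  init      0.02396   0.08949   0.08649
  Δ        -0.02395   0.07186   0.02395
  eq      5.3849e-06    0.1614    0.1104
  solve Keq expr → x = 0.02395; check Q = 86.16
Then change container volume by factor 1.5 (V_new/V_old).
Step 2:
                  J         M         C
  init    3.5899e-06    0.1076   0.07363
  Δ       -2.5260e-06 7.5779e-06 2.5260e-06
  eq      1.0639e-06    0.1076   0.07363
  solve Keq expr → x = 2.5260e-06; check Q = 86.16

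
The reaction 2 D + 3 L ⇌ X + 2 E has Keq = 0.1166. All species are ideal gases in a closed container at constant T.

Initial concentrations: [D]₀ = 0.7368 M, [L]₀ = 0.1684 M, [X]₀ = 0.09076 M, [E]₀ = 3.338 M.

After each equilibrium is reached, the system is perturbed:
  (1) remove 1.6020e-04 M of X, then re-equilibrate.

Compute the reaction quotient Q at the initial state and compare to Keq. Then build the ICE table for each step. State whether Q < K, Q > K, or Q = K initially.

Q₀ = 390.1; Q > K (proceeds reverse)

Q₀ = 390.1 vs Keq = 0.1166 ⇒ Q>K, reverse
Step 1:
                   D          L          X          E
  init        0.7368     0.1684    0.09076      3.338
  Δ           0.1799     0.2698   -0.08993    -0.1799
  eq          0.9167     0.4382 8.2657e-04      3.158
  solve Keq expr → x = -0.08993; check Q = 0.1166
Then remove 1.6020e-04 M of X.
Step 2:
                   D          L          X          E
  init        0.9167     0.4382 6.6637e-04      3.158
  Δ       -3.1363e-04 -4.7044e-04 1.5681e-04 3.1363e-04
  eq          0.9164     0.4377 8.2318e-04      3.158
  solve Keq expr → x = 1.5681e-04; check Q = 0.1166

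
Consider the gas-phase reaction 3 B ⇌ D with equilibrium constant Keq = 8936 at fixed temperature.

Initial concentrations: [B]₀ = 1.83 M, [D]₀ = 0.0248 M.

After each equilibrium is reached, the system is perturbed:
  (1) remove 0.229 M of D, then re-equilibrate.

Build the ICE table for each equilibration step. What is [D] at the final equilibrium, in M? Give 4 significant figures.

[D]_eq = 0.394 M

Q₀ = 0.004047 vs Keq = 8936 ⇒ Q<K, forward
Step 1:
                    B           D
  I              1.83      0.0248
  C            -1.789      0.5963
  E           0.04112      0.6211
  solve Keq expr → x = 0.5963; check Q = 8936
Then remove 0.229 M of D.
Step 2:
                    B           D
  I           0.04112      0.3921
  C         -0.005787    0.001929
  E           0.03533       0.394
  solve Keq expr → x = 0.001929; check Q = 8936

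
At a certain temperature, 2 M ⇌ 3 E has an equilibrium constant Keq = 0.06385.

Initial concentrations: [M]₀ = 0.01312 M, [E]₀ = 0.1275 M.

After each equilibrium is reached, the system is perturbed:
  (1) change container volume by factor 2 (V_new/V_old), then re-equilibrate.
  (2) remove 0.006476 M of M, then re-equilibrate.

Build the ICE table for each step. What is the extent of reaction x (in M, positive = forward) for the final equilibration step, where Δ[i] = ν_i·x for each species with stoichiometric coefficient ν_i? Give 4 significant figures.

Q₀ = 12.04 vs Keq = 0.06385 ⇒ Q>K, reverse
Step 1:
                  M         E
  I         0.01312    0.1275
  C         0.04501  -0.06752
  E         0.05813   0.05998
  solve Keq expr → x = -0.02251; check Q = 0.06385
Then change container volume by factor 2 (V_new/V_old).
Step 2:
                  M         E
  I         0.02907   0.02999
  C        -0.00327  0.004905
  E          0.0258   0.03489
  solve Keq expr → x = 0.001635; check Q = 0.06385
Then remove 0.006476 M of M.
Step 3:
                  M         E
  I         0.01932   0.03489
  C        0.002473  -0.00371
  E         0.02179   0.03118
  solve Keq expr → x = -0.001237; check Q = 0.06385

x = -0.001237 M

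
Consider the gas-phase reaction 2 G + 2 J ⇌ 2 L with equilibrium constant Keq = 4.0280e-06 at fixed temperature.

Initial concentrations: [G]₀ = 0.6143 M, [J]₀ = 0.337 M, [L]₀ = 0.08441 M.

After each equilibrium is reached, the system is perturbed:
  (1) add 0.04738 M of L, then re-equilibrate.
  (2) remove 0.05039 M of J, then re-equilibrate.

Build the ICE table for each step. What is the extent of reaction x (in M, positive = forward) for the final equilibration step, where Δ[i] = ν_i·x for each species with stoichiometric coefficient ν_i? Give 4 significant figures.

Q₀ = 0.1663 vs Keq = 4.0280e-06 ⇒ Q>K, reverse
Step 1:
                   G          J          L
  I           0.6143      0.337    0.08441
  C          0.08382    0.08382   -0.08382
  E           0.6981     0.4208 5.8962e-04
  solve Keq expr → x = -0.04191; check Q = 4.0280e-06
Then add 0.04738 M of L.
Step 2:
                   G          J          L
  I           0.6981     0.4208    0.04797
  C          0.04727    0.04727   -0.04727
  E           0.7454     0.4681 7.0026e-04
  solve Keq expr → x = -0.02363; check Q = 4.0280e-06
Then remove 0.05039 M of J.
Step 3:
                   G          J          L
  I           0.7454     0.4177 7.0026e-04
  C       7.5207e-05 7.5207e-05 -7.5207e-05
  E           0.7455     0.4178 6.2505e-04
  solve Keq expr → x = -3.7604e-05; check Q = 4.0280e-06

x = -3.7604e-05 M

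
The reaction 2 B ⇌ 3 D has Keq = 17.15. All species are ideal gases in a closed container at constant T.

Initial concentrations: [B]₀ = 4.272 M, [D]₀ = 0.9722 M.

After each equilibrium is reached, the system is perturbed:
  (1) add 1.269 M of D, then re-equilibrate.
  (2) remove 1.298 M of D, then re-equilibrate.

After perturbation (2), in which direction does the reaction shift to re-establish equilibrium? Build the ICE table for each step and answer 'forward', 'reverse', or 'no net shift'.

Q₀ = 0.05035 vs Keq = 17.15 ⇒ Q<K, forward
Step 1:
                   B          D
  init         4.272     0.9722
  Δ           -2.172      3.257
  eq             2.1       4.23
  solve Keq expr → x = 1.086; check Q = 17.15
Then add 1.269 M of D.
Step 2:
                   B          D
  init           2.1      5.499
  Δ           0.4535    -0.6802
  eq           2.554      4.818
  solve Keq expr → x = -0.2267; check Q = 17.15
Then remove 1.298 M of D.
Step 3:
                   B          D
  init         2.554       3.52
  Δ          -0.4637     0.6955
  eq            2.09      4.216
  solve Keq expr → x = 0.2318; check Q = 17.15

Direction: forward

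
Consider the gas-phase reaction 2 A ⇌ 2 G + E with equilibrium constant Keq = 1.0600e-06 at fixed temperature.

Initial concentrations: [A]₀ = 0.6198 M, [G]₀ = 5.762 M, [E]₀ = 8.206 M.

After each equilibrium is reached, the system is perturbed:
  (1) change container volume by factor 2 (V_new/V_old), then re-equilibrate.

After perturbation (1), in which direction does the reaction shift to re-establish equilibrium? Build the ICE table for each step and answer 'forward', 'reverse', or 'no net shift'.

Q₀ = 709.2 vs Keq = 1.0600e-06 ⇒ Q>K, reverse
Step 1:
                   A          G          E
  init        0.6198      5.762      8.206
  Δ            5.759     -5.759      -2.88
  eq           6.379   0.002846      5.326
  solve Keq expr → x = -2.88; check Q = 1.0600e-06
Then change container volume by factor 2 (V_new/V_old).
Step 2:
                   A          G          E
  init         3.189   0.001423      2.663
  Δ       -5.8887e-04 5.8887e-04 2.9444e-04
  eq           3.189   0.002012      2.664
  solve Keq expr → x = 2.9444e-04; check Q = 1.0600e-06

Direction: forward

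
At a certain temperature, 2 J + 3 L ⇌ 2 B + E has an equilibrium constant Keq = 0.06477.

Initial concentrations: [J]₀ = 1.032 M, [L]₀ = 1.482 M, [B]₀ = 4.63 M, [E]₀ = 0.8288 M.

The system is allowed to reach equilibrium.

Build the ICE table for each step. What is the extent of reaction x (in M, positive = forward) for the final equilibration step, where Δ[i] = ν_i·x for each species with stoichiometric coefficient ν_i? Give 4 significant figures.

Q₀ = 5.125 vs Keq = 0.06477 ⇒ Q>K, reverse
Step 1:
                   J          L          B          E
  init         1.032      1.482       4.63     0.8288
  Δ           0.8908      1.336    -0.8908    -0.4454
  eq           1.923      2.818      3.739     0.3834
  solve Keq expr → x = -0.4454; check Q = 0.06477

x = -0.4454 M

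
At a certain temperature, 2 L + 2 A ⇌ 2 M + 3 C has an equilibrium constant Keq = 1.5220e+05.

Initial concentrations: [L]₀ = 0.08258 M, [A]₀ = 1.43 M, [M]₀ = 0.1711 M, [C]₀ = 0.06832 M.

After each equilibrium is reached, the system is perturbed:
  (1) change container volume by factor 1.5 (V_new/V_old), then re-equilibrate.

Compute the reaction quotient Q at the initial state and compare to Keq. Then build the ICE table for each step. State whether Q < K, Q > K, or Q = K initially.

Q₀ = 6.6946e-04 vs Keq = 1.5220e+05 ⇒ Q<K, forward
Step 1:
                  L         A         M         C
  I         0.08258      1.43    0.1711   0.06832
  C        -0.08254  -0.08254   0.08254    0.1238
  E       4.0633e-05     1.347    0.2536    0.1921
  solve Keq expr → x = 0.04127; check Q = 1.5220e+05
Then change container volume by factor 1.5 (V_new/V_old).
Step 2:
                  L         A         M         C
  I       2.7089e-05    0.8983    0.1691    0.1281
  C       -4.9682e-06 -4.9682e-06 4.9682e-06 7.4523e-06
  E       2.2121e-05    0.8983    0.1691    0.1281
  solve Keq expr → x = 2.4841e-06; check Q = 1.5220e+05

Q₀ = 6.6946e-04; Q < K (proceeds forward)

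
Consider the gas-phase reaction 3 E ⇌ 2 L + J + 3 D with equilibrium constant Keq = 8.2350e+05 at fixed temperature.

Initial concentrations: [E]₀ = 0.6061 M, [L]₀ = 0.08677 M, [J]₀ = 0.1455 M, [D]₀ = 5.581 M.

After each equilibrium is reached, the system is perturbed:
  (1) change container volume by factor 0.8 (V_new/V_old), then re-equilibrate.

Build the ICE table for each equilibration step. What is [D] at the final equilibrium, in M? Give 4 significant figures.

[D]_eq = 7.691 M

Q₀ = 0.8553 vs Keq = 8.2350e+05 ⇒ Q<K, forward
Step 1:
                  E         L         J         D
  Initial    0.6061   0.08677    0.1455     5.581
  Change    -0.5783    0.3856    0.1928    0.5783
  Equil     0.02777    0.4723    0.3383     6.159
  solve Keq expr → x = 0.1928; check Q = 8.2350e+05
Then change container volume by factor 0.8 (V_new/V_old).
Step 2:
                  E         L         J         D
  Initial   0.03471    0.5904    0.4228     7.699
  Change   0.008267 -0.005512 -0.002756 -0.008267
  Equil     0.04298    0.5849    0.4201     7.691
  solve Keq expr → x = -0.002756; check Q = 8.2350e+05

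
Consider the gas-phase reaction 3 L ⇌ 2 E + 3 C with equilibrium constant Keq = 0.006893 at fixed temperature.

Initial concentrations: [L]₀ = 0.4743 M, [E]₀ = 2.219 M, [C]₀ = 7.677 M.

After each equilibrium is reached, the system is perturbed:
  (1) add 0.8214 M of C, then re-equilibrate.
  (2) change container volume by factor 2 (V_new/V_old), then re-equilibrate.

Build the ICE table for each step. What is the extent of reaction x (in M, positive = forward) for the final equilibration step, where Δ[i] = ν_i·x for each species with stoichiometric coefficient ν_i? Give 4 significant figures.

Q₀ = 2.0880e+04 vs Keq = 0.006893 ⇒ Q>K, reverse
Step 1:
                   L          E          C
  init        0.4743      2.219      7.677
  Δ            3.234     -2.156     -3.234
  eq           3.708    0.06329      4.443
  solve Keq expr → x = -1.078; check Q = 0.006893
Then add 0.8214 M of C.
Step 2:
                   L          E          C
  init         3.708    0.06329      5.265
  Δ          0.02029   -0.01353   -0.02029
  eq           3.728    0.04976      5.245
  solve Keq expr → x = -0.006763; check Q = 0.006893
Then change container volume by factor 2 (V_new/V_old).
Step 3:
                   L          E          C
  init         1.864    0.02488      2.622
  Δ         -0.03391     0.0226    0.03391
  eq            1.83    0.04749      2.656
  solve Keq expr → x = 0.0113; check Q = 0.006893

x = 0.0113 M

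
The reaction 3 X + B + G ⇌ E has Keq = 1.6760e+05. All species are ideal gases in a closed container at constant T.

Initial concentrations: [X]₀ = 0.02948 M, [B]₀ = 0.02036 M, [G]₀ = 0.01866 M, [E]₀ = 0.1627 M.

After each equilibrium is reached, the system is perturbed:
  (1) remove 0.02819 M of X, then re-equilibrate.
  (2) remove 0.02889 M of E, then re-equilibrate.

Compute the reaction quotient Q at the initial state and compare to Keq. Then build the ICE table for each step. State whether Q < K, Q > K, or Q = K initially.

Q₀ = 1.6715e+07; Q > K (proceeds reverse)

Q₀ = 1.6715e+07 vs Keq = 1.6760e+05 ⇒ Q>K, reverse
Step 1:
                  X         B         G         E
  init      0.02948   0.02036   0.01866    0.1627
  Δ         0.05497   0.01832   0.01832  -0.01832
  eq        0.08445   0.03868   0.03698    0.1444
  solve Keq expr → x = -0.01832; check Q = 1.6760e+05
Then remove 0.02819 M of X.
Step 2:
                  X         B         G         E
  init      0.05626   0.03868   0.03698    0.1444
  Δ         0.01884  0.006282  0.006282 -0.006282
  eq         0.0751   0.04496   0.04326    0.1381
  solve Keq expr → x = -0.006282; check Q = 1.6760e+05
Then remove 0.02889 M of E.
Step 3:
                  X         B         G         E
  init       0.0751   0.04496   0.04326    0.1092
  Δ        -0.00395 -0.001317 -0.001317  0.001317
  eq        0.07115   0.04365   0.04195    0.1105
  solve Keq expr → x = 0.001317; check Q = 1.6760e+05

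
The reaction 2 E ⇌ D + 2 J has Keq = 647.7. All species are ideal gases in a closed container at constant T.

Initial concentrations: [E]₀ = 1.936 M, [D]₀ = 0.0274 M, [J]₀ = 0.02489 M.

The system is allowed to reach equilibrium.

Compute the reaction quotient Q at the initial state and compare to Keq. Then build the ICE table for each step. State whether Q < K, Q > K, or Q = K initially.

Q₀ = 4.5289e-06 vs Keq = 647.7 ⇒ Q<K, forward
Step 1:
                  E         D         J
  init        1.936    0.0274   0.02489
  Δ          -1.863    0.9317     1.863
  eq        0.07266    0.9591     1.888
  solve Keq expr → x = 0.9317; check Q = 647.7

Q₀ = 4.5289e-06; Q < K (proceeds forward)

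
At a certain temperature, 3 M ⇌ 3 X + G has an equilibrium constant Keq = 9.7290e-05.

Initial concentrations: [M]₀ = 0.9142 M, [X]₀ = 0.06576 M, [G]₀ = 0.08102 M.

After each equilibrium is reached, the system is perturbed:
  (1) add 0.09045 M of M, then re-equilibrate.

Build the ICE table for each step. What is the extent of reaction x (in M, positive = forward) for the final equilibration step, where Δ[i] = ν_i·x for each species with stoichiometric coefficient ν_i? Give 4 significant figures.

Q₀ = 3.0155e-05 vs Keq = 9.7290e-05 ⇒ Q<K, forward
Step 1:
                    M           X           G
  I            0.9142     0.06576     0.08102
  C          -0.02559     0.02559     0.00853
  E            0.8886     0.09135     0.08955
  solve Keq expr → x = 0.00853; check Q = 9.7290e-05
Then add 0.09045 M of M.
Step 2:
                    M           X           G
  I            0.9791     0.09135     0.08955
  C         -0.007594    0.007594    0.002531
  E            0.9715     0.09894     0.09208
  solve Keq expr → x = 0.002531; check Q = 9.7290e-05

x = 0.002531 M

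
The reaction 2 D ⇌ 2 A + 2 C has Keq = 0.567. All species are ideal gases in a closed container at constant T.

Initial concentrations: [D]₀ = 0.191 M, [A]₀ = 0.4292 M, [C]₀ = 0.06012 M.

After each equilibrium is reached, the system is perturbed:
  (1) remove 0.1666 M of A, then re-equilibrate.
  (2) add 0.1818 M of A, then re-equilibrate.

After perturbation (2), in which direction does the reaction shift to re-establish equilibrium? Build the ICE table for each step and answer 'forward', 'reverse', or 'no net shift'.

Direction: reverse

Q₀ = 0.01825 vs Keq = 0.567 ⇒ Q<K, forward
Step 1:
                  D         A         C
  init        0.191    0.4292   0.06012
  Δ        -0.08867   0.08867   0.08867
  eq         0.1023    0.5179    0.1488
  solve Keq expr → x = 0.04434; check Q = 0.567
Then remove 0.1666 M of A.
Step 2:
                  D         A         C
  init       0.1023    0.3513    0.1488
  Δ        -0.01948   0.01948   0.01948
  eq        0.08285    0.3707    0.1683
  solve Keq expr → x = 0.00974; check Q = 0.567
Then add 0.1818 M of A.
Step 3:
                  D         A         C
  init      0.08285    0.5525    0.1683
  Δ         0.02106  -0.02106  -0.02106
  eq         0.1039    0.5315    0.1472
  solve Keq expr → x = -0.01053; check Q = 0.567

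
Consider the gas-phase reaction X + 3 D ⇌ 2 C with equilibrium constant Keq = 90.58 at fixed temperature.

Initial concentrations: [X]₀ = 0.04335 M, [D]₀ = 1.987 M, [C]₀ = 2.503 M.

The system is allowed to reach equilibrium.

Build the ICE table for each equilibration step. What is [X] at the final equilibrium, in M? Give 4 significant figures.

Q₀ = 18.42 vs Keq = 90.58 ⇒ Q<K, forward
Step 1:
                   X          D          C
  Initial    0.04335      1.987      2.503
  Change    -0.03255   -0.09766    0.06511
  Equil       0.0108      1.889      2.568
  solve Keq expr → x = 0.03255; check Q = 90.58

[X]_eq = 0.0108 M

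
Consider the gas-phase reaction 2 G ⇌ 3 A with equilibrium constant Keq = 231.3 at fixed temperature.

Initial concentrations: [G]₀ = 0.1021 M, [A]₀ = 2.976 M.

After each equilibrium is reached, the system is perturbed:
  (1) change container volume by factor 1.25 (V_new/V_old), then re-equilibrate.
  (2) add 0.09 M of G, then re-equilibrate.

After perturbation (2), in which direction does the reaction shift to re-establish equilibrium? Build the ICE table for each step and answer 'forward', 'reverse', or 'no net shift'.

Q₀ = 2528 vs Keq = 231.3 ⇒ Q>K, reverse
Step 1:
                  G         A
  init       0.1021     2.976
  Δ          0.1885   -0.2828
  eq         0.2906     2.693
  solve Keq expr → x = -0.09426; check Q = 231.3
Then change container volume by factor 1.25 (V_new/V_old).
Step 2:
                  G         A
  init       0.2325     2.155
  Δ        -0.02015   0.03023
  eq         0.2123     2.185
  solve Keq expr → x = 0.01008; check Q = 231.3
Then add 0.09 M of G.
Step 3:
                  G         A
  init       0.3023     2.185
  Δ        -0.07368    0.1105
  eq         0.2287     2.295
  solve Keq expr → x = 0.03684; check Q = 231.3

Direction: forward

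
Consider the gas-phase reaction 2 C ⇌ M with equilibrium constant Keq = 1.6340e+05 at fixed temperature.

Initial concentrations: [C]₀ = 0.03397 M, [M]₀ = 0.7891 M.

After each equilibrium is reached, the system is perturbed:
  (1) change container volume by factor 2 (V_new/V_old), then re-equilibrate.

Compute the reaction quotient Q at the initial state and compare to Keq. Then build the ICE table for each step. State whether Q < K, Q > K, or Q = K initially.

Q₀ = 683.8; Q < K (proceeds forward)

Q₀ = 683.8 vs Keq = 1.6340e+05 ⇒ Q<K, forward
Step 1:
                    C           M
  Initial     0.03397      0.7891
  Change     -0.03175     0.01588
  Equil       0.00222       0.805
  solve Keq expr → x = 0.01588; check Q = 1.6340e+05
Then change container volume by factor 2 (V_new/V_old).
Step 2:
                    C           M
  Initial     0.00111      0.4025
  Change   4.5924e-04 -2.2962e-04
  Equil      0.001569      0.4023
  solve Keq expr → x = -2.2962e-04; check Q = 1.6340e+05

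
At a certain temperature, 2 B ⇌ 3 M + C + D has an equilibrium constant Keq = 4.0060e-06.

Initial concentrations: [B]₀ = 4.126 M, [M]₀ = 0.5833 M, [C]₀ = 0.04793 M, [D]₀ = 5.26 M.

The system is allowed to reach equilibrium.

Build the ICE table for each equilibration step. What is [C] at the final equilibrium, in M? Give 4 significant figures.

Q₀ = 0.002939 vs Keq = 4.0060e-06 ⇒ Q>K, reverse
Step 1:
                   B          M          C          D
  Initial      4.126     0.5833    0.04793       5.26
  Change     0.09554    -0.1433   -0.04777   -0.04777
  Equil        4.222       0.44 1.6080e-04      5.212
  solve Keq expr → x = -0.04777; check Q = 4.0060e-06

[C]_eq = 1.6080e-04 M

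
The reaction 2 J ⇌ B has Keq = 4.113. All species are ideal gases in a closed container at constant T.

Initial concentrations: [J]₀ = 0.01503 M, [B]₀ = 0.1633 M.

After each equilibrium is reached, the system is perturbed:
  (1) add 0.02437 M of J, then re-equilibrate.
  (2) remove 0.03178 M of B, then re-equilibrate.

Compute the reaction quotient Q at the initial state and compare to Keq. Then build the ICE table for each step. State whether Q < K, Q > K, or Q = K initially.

Q₀ = 722.9; Q > K (proceeds reverse)

Q₀ = 722.9 vs Keq = 4.113 ⇒ Q>K, reverse
Step 1:
                    J           B
  init        0.01503      0.1633
  Δ            0.1368    -0.06842
  eq           0.1519     0.09488
  solve Keq expr → x = -0.06842; check Q = 4.113
Then add 0.02437 M of J.
Step 2:
                    J           B
  init         0.1762     0.09488
  Δ          -0.01752    0.008758
  eq           0.1587      0.1036
  solve Keq expr → x = 0.008758; check Q = 4.113
Then remove 0.03178 M of B.
Step 3:
                    J           B
  init         0.1587     0.07185
  Δ          -0.01837    0.009184
  eq           0.1404     0.08104
  solve Keq expr → x = 0.009184; check Q = 4.113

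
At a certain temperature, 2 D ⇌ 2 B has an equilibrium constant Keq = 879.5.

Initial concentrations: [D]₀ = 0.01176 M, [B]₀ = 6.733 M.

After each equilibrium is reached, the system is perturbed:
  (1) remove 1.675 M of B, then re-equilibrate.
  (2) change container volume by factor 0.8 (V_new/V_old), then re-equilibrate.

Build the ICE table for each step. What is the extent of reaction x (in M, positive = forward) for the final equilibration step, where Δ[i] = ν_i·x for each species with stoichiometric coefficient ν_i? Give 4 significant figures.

Q₀ = 3.2780e+05 vs Keq = 879.5 ⇒ Q>K, reverse
Step 1:
                    D           B
  init        0.01176       6.733
  Δ            0.2083     -0.2083
  eq             0.22       6.525
  solve Keq expr → x = -0.1041; check Q = 879.5
Then remove 1.675 M of B.
Step 2:
                    D           B
  init           0.22        4.85
  Δ          -0.05464     0.05464
  eq           0.1654       4.904
  solve Keq expr → x = 0.02732; check Q = 879.5
Then change container volume by factor 0.8 (V_new/V_old).
Step 3:
                    D           B
  init         0.2067        6.13
  Δ                 0           0
  eq           0.2067        6.13
  solve Keq expr → x = 0; check Q = 879.5

x = 0 M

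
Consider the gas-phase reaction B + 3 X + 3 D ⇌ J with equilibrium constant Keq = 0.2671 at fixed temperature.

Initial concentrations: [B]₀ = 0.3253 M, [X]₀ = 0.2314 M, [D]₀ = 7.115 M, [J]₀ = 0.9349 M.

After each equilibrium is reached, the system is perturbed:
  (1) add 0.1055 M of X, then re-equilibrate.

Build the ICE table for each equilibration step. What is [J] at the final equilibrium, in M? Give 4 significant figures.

Q₀ = 0.644 vs Keq = 0.2671 ⇒ Q>K, reverse
Step 1:
                  B         X         D         J
  init       0.3253    0.2314     7.115    0.9349
  Δ         0.02229   0.06687   0.06687  -0.02229
  eq         0.3476    0.2983     7.182    0.9126
  solve Keq expr → x = -0.02229; check Q = 0.2671
Then add 0.1055 M of X.
Step 2:
                  B         X         D         J
  init       0.3476    0.4038     7.182    0.9126
  Δ        -0.02975  -0.08926  -0.08926   0.02975
  eq         0.3178    0.3145     7.093    0.9424
  solve Keq expr → x = 0.02975; check Q = 0.2671

[J]_eq = 0.9424 M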